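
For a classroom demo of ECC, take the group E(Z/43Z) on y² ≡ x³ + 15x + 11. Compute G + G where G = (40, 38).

(3, 13)

tangent at (40, 38): λ = (3·40² + 15)/(2·38) ≡ 42/33. 33⁻¹ ≡ 30 (mod 43), so λ ≡ 42·30 ≡ 13.
  x = λ² - 40 - 40 = 169 - 80 ≡ 3; y = λ·(40 - 3) - 38 ≡ 13. → (3, 13)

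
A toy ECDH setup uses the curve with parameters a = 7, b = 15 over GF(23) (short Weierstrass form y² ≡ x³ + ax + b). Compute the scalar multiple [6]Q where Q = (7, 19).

(9, 18)

Double-and-add on 6 = (110)₂. Start with Q = (7, 19) for the leading 1-bit.
double: tangent at (7, 19): λ = (3·7² + 7)/(2·19) ≡ 16/15. 15⁻¹ ≡ 20 (mod 23), so λ ≡ 16·20 ≡ 21.
  x = λ² - 7 - 7 = 441 - 14 ≡ 13; y = λ·(7 - 13) - 19 ≡ 16. → (13, 16)
add Q: (13, 16) + (7, 19). λ = (19 - 16)/(7 - 13) ≡ 3/17 mod 23. 17⁻¹ ≡ 19 (mod 23), so λ ≡ 11.
  x = λ² - 13 - 7 = 121 - 20 ≡ 9; y = λ·(13 - 9) - 16 ≡ 5. → (9, 5)
double: tangent at (9, 5): λ = (3·9² + 7)/(2·5) ≡ 20/10. 10⁻¹ ≡ 7 (mod 23), so λ ≡ 20·7 ≡ 2.
  x = λ² - 9 - 9 = 4 - 18 ≡ 9; y = λ·(9 - 9) - 5 ≡ 18. → (9, 18)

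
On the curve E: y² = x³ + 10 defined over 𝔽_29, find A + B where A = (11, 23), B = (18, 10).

(11, 23) + (18, 10). λ = (10 - 23)/(18 - 11) ≡ 16/7 mod 29. 7⁻¹ ≡ 25 (mod 29), so λ ≡ 23.
  x = λ² - 11 - 18 = 529 - 29 ≡ 7; y = λ·(11 - 7) - 23 ≡ 11. → (7, 11)

(7, 11)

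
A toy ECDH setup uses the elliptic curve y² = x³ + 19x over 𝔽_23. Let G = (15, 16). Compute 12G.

O

Double-and-add on 12 = (1100)₂. Start with G = (15, 16) for the leading 1-bit.
double: tangent at (15, 16): λ = (3·15² + 19)/(2·16) ≡ 4/9. 9⁻¹ ≡ 18 (mod 23), so λ ≡ 4·18 ≡ 3.
  x = λ² - 15 - 15 = 9 - 30 ≡ 2; y = λ·(15 - 2) - 16 ≡ 0. → (2, 0)
add G: (2, 0) + (15, 16). λ = (16 - 0)/(15 - 2) ≡ 16/13 mod 23. 13⁻¹ ≡ 16 (mod 23), so λ ≡ 3.
  x = λ² - 2 - 15 = 9 - 17 ≡ 15; y = λ·(2 - 15) - 0 ≡ 7. → (15, 7)
double: tangent at (15, 7): λ = (3·15² + 19)/(2·7) ≡ 4/14. 14⁻¹ ≡ 5 (mod 23), so λ ≡ 4·5 ≡ 20.
  x = λ² - 15 - 15 = 400 - 30 ≡ 2; y = λ·(15 - 2) - 7 ≡ 0. → (2, 0)
double: (2, 0) + (2, 0): same x and y₁ ≡ -y₂, so the sum is ∞.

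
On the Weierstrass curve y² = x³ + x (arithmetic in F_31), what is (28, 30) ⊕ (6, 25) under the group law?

(13, 3)

(28, 30) + (6, 25). λ = (25 - 30)/(6 - 28) ≡ 26/9 mod 31. 9⁻¹ ≡ 7 (mod 31), so λ ≡ 27.
  x = λ² - 28 - 6 = 729 - 34 ≡ 13; y = λ·(28 - 13) - 30 ≡ 3. → (13, 3)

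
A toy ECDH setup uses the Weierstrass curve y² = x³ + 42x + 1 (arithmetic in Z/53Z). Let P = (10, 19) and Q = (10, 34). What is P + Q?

O

The two points share x = 10 and their y-coordinates satisfy 19 + 34 ≡ 0 (mod 53), so they are inverses. Their sum is ∞.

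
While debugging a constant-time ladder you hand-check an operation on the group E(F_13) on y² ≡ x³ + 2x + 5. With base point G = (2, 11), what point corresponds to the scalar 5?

(6, 8)

Double-and-add on 5 = (101)₂. Start with G = (2, 11) for the leading 1-bit.
double: tangent at (2, 11): λ = (3·2² + 2)/(2·11) ≡ 1/9. 9⁻¹ ≡ 3 (mod 13) since 9·3 = 27 ≡ 1, so λ ≡ 1·3 ≡ 3.
  x = λ² - 2 - 2 = 9 - 4 ≡ 5; y = λ·(2 - 5) - 11 ≡ 6. → (5, 6)
double: tangent at (5, 6): λ = (3·5² + 2)/(2·6) ≡ 12/12. 12⁻¹ ≡ 12 (mod 13) since 12·12 = 144 ≡ 1, so λ ≡ 12·12 ≡ 1.
  x = λ² - 5 - 5 = 1 - 10 ≡ 4; y = λ·(5 - 4) - 6 ≡ 8. → (4, 8)
add G: (4, 8) + (2, 11). λ = (11 - 8)/(2 - 4) ≡ 3/11 mod 13. 11⁻¹ ≡ 6 (mod 13), so λ ≡ 5.
  x = λ² - 4 - 2 = 25 - 6 ≡ 6; y = λ·(4 - 6) - 8 ≡ 8. → (6, 8)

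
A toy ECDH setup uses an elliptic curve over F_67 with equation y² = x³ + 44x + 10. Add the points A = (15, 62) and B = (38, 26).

(49, 32)

(15, 62) + (38, 26). λ = (26 - 62)/(38 - 15) ≡ 31/23 mod 67. 23⁻¹ ≡ 35 (mod 67), so λ ≡ 13.
  x = λ² - 15 - 38 = 169 - 53 ≡ 49; y = λ·(15 - 49) - 62 ≡ 32. → (49, 32)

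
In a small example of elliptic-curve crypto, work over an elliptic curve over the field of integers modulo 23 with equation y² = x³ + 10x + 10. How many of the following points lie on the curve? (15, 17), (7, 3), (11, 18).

(15, 17): 17² ≡ 13, rhs ≡ 16 → off.
(7, 3): 3² ≡ 9, rhs ≡ 9 → on.
(11, 18): 18² ≡ 2, rhs ≡ 2 → on.

2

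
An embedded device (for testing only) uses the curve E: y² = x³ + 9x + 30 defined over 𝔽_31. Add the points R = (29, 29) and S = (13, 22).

(30, 19)

(29, 29) + (13, 22). λ = (22 - 29)/(13 - 29) ≡ 24/15 mod 31. 15⁻¹ ≡ 29 (mod 31), so λ ≡ 14.
  x = λ² - 29 - 13 = 196 - 42 ≡ 30; y = λ·(29 - 30) - 29 ≡ 19. → (30, 19)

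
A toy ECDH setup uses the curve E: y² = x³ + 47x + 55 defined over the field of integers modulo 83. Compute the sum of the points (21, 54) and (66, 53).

(21, 54) + (66, 53). λ = (53 - 54)/(66 - 21) ≡ 82/45 mod 83. 45⁻¹ ≡ 24 (mod 83) since 45·24 = 1080 ≡ 1, so λ ≡ 59.
  x = λ² - 21 - 66 = 3481 - 87 ≡ 74; y = λ·(21 - 74) - 54 ≡ 56. → (74, 56)

(74, 56)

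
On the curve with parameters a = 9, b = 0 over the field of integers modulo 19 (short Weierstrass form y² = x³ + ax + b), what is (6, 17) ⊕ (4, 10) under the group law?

(6, 17) + (4, 10). λ = (10 - 17)/(4 - 6) ≡ 12/17 mod 19. 17⁻¹ ≡ 9 (mod 19), so λ ≡ 13.
  x = λ² - 6 - 4 = 169 - 10 ≡ 7; y = λ·(6 - 7) - 17 ≡ 8. → (7, 8)

(7, 8)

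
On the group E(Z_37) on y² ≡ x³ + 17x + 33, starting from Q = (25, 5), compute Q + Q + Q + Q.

Repeated addition: build up to 4Q.
2Q: tangent at (25, 5): λ = (3·25² + 17)/(2·5) ≡ 5/10. 10⁻¹ ≡ 26 (mod 37) since 10·26 = 260 ≡ 1, so λ ≡ 5·26 ≡ 19.
  x = λ² - 25 - 25 = 361 - 50 ≡ 15; y = λ·(25 - 15) - 5 ≡ 0. → (15, 0)
3Q: (15, 0) + (25, 5). λ = (5 - 0)/(25 - 15) ≡ 5/10 mod 37. 10⁻¹ ≡ 26 (mod 37) since 10·26 = 260 ≡ 1, so λ ≡ 19.
  x = λ² - 15 - 25 = 361 - 40 ≡ 25; y = λ·(15 - 25) - 0 ≡ 32. → (25, 32)
4Q: (25, 32) + (25, 5): same x and y₁ ≡ -y₂, so the sum is ∞.

O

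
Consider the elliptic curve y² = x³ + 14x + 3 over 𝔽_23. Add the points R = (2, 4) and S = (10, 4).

(2, 4) + (10, 4). λ = (4 - 4)/(10 - 2) ≡ 0/8 mod 23. 8⁻¹ ≡ 3 (mod 23), so λ ≡ 0.
  x = λ² - 2 - 10 = 0 - 12 ≡ 11; y = λ·(2 - 11) - 4 ≡ 19. → (11, 19)

(11, 19)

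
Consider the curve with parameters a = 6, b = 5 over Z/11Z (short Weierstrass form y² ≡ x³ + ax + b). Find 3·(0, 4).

Write G = (0, 4).
Repeated addition: build up to 3G.
2G: tangent at (0, 4): λ = (3·0² + 6)/(2·4) ≡ 6/8. 8⁻¹ ≡ 7 (mod 11) since 8·7 = 56 ≡ 1, so λ ≡ 6·7 ≡ 9.
  x = λ² - 0 - 0 = 81 - 0 ≡ 4; y = λ·(0 - 4) - 4 ≡ 4. → (4, 4)
3G: (4, 4) + (0, 4). λ = (4 - 4)/(0 - 4) ≡ 0/7 mod 11. 7⁻¹ ≡ 8 (mod 11) since 7·8 = 56 ≡ 1, so λ ≡ 0.
  x = λ² - 4 - 0 = 0 - 4 ≡ 7; y = λ·(4 - 7) - 4 ≡ 7. → (7, 7)

(7, 7)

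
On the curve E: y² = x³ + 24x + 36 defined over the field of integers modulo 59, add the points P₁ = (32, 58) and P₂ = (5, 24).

(32, 58) + (5, 24). λ = (24 - 58)/(5 - 32) ≡ 25/32 mod 59. 32⁻¹ ≡ 24 (mod 59) since 32·24 = 768 ≡ 1, so λ ≡ 10.
  x = λ² - 32 - 5 = 100 - 37 ≡ 4; y = λ·(32 - 4) - 58 ≡ 45. → (4, 45)

(4, 45)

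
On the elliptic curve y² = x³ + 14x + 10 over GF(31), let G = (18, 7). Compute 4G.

(11, 10)

Double-and-add on 4 = (100)₂. Start with G = (18, 7) for the leading 1-bit.
double: tangent at (18, 7): λ = (3·18² + 14)/(2·7) ≡ 25/14. 14⁻¹ ≡ 20 (mod 31), so λ ≡ 25·20 ≡ 4.
  x = λ² - 18 - 18 = 16 - 36 ≡ 11; y = λ·(18 - 11) - 7 ≡ 21. → (11, 21)
double: tangent at (11, 21): λ = (3·11² + 14)/(2·21) ≡ 5/11. 11⁻¹ ≡ 17 (mod 31), so λ ≡ 5·17 ≡ 23.
  x = λ² - 11 - 11 = 529 - 22 ≡ 11; y = λ·(11 - 11) - 21 ≡ 10. → (11, 10)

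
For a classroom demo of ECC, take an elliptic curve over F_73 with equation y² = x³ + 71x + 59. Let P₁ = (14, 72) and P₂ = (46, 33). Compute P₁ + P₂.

(14, 72) + (46, 33). λ = (33 - 72)/(46 - 14) ≡ 34/32 mod 73. 32⁻¹ ≡ 16 (mod 73), so λ ≡ 33.
  x = λ² - 14 - 46 = 1089 - 60 ≡ 7; y = λ·(14 - 7) - 72 ≡ 13. → (7, 13)

(7, 13)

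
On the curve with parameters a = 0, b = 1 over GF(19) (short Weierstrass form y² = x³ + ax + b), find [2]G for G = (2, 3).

(0, 1)

tangent at (2, 3): λ = (3·2² + 0)/(2·3) ≡ 12/6. 6⁻¹ ≡ 16 (mod 19) since 6·16 = 96 ≡ 1, so λ ≡ 12·16 ≡ 2.
  x = λ² - 2 - 2 = 4 - 4 ≡ 0; y = λ·(2 - 0) - 3 ≡ 1. → (0, 1)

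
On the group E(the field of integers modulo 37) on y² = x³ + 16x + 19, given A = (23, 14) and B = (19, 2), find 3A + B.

(32, 31)

First 3A:
Repeated addition: build up to 3A.
2A: tangent at (23, 14): λ = (3·23² + 16)/(2·14) ≡ 12/28. 28⁻¹ ≡ 4 (mod 37), so λ ≡ 12·4 ≡ 11.
  x = λ² - 23 - 23 = 121 - 46 ≡ 1; y = λ·(23 - 1) - 14 ≡ 6. → (1, 6)
3A: (1, 6) + (23, 14). λ = (14 - 6)/(23 - 1) ≡ 8/22 mod 37. 22⁻¹ ≡ 32 (mod 37), so λ ≡ 34.
  x = λ² - 1 - 23 = 1156 - 24 ≡ 22; y = λ·(1 - 22) - 6 ≡ 20. → (22, 20)
3A = (22, 20).
Finally 3A + B:
(22, 20) + (19, 2). λ = (2 - 20)/(19 - 22) ≡ 19/34 mod 37. 34⁻¹ ≡ 12 (mod 37), so λ ≡ 6.
  x = λ² - 22 - 19 = 36 - 41 ≡ 32; y = λ·(22 - 32) - 20 ≡ 31. → (32, 31)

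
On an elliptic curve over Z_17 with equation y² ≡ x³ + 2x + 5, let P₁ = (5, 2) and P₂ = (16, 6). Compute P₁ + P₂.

(5, 2) + (16, 6). λ = (6 - 2)/(16 - 5) ≡ 4/11 mod 17. 11⁻¹ ≡ 14 (mod 17), so λ ≡ 5.
  x = λ² - 5 - 16 = 25 - 21 ≡ 4; y = λ·(5 - 4) - 2 ≡ 3. → (4, 3)

(4, 3)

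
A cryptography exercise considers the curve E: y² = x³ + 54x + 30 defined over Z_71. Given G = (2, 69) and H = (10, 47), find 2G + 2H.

(3, 52)

First 2G:
Repeated addition: build up to 2G.
2G: tangent at (2, 69): λ = (3·2² + 54)/(2·69) ≡ 66/67. 67⁻¹ ≡ 53 (mod 71) since 67·53 = 3551 ≡ 1, so λ ≡ 66·53 ≡ 19.
  x = λ² - 2 - 2 = 361 - 4 ≡ 2; y = λ·(2 - 2) - 69 ≡ 2. → (2, 2)
2G = (2, 2).
Next 2H:
Repeated addition: build up to 2H.
2H: tangent at (10, 47): λ = (3·10² + 54)/(2·47) ≡ 70/23. 23⁻¹ ≡ 34 (mod 71), so λ ≡ 70·34 ≡ 37.
  x = λ² - 10 - 10 = 1369 - 20 ≡ 0; y = λ·(10 - 0) - 47 ≡ 39. → (0, 39)
2H = (0, 39).
Finally 2G + 2H:
(2, 2) + (0, 39). λ = (39 - 2)/(0 - 2) ≡ 37/69 mod 71. 69⁻¹ ≡ 35 (mod 71), so λ ≡ 17.
  x = λ² - 2 - 0 = 289 - 2 ≡ 3; y = λ·(2 - 3) - 2 ≡ 52. → (3, 52)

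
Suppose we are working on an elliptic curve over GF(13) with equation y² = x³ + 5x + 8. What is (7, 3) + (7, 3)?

(11, 4)

tangent at (7, 3): λ = (3·7² + 5)/(2·3) ≡ 9/6. 6⁻¹ ≡ 11 (mod 13) since 6·11 = 66 ≡ 1, so λ ≡ 9·11 ≡ 8.
  x = λ² - 7 - 7 = 64 - 14 ≡ 11; y = λ·(7 - 11) - 3 ≡ 4. → (11, 4)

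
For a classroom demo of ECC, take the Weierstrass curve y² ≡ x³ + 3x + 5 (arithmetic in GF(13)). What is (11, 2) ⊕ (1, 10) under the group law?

(11, 11)

(11, 2) + (1, 10). λ = (10 - 2)/(1 - 11) ≡ 8/3 mod 13. 3⁻¹ ≡ 9 (mod 13), so λ ≡ 7.
  x = λ² - 11 - 1 = 49 - 12 ≡ 11; y = λ·(11 - 11) - 2 ≡ 11. → (11, 11)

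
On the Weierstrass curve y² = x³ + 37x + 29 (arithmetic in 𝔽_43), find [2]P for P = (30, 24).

(35, 34)

tangent at (30, 24): λ = (3·30² + 37)/(2·24) ≡ 28/5. 5⁻¹ ≡ 26 (mod 43), so λ ≡ 28·26 ≡ 40.
  x = λ² - 30 - 30 = 1600 - 60 ≡ 35; y = λ·(30 - 35) - 24 ≡ 34. → (35, 34)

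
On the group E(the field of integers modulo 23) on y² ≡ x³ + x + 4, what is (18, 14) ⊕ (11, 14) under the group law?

(18, 14) + (11, 14). λ = (14 - 14)/(11 - 18) ≡ 0/16 mod 23. 16⁻¹ ≡ 13 (mod 23), so λ ≡ 0.
  x = λ² - 18 - 11 = 0 - 29 ≡ 17; y = λ·(18 - 17) - 14 ≡ 9. → (17, 9)

(17, 9)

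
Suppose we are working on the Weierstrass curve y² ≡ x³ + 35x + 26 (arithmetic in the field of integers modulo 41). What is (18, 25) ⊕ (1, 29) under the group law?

(18, 25) + (1, 29). λ = (29 - 25)/(1 - 18) ≡ 4/24 mod 41. 24⁻¹ ≡ 12 (mod 41) since 24·12 = 288 ≡ 1, so λ ≡ 7.
  x = λ² - 18 - 1 = 49 - 19 ≡ 30; y = λ·(18 - 30) - 25 ≡ 14. → (30, 14)

(30, 14)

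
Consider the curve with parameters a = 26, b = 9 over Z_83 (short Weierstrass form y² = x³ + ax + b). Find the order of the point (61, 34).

2P: tangent at (61, 34): λ = (3·61² + 26)/(2·34) ≡ 67/68. 68⁻¹ ≡ 11 (mod 83), so λ ≡ 67·11 ≡ 73.
  x = λ² - 61 - 61 = 5329 - 122 ≡ 61; y = λ·(61 - 61) - 34 ≡ 49. → (61, 49)
3P: (61, 49) + (61, 34): same x and y₁ ≡ -y₂, so the sum is O.
3P = O, so the order is 3.

3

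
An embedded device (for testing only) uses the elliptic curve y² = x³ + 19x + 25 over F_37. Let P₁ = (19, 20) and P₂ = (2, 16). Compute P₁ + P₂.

(19, 20) + (2, 16). λ = (16 - 20)/(2 - 19) ≡ 33/20 mod 37. 20⁻¹ ≡ 13 (mod 37), so λ ≡ 22.
  x = λ² - 19 - 2 = 484 - 21 ≡ 19; y = λ·(19 - 19) - 20 ≡ 17. → (19, 17)

(19, 17)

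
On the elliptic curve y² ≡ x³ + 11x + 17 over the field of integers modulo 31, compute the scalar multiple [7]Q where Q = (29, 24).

(29, 24)

Double-and-add on 7 = (111)₂. Start with Q = (29, 24) for the leading 1-bit.
double: tangent at (29, 24): λ = (3·29² + 11)/(2·24) ≡ 23/17. 17⁻¹ ≡ 11 (mod 31) since 17·11 = 187 ≡ 1, so λ ≡ 23·11 ≡ 5.
  x = λ² - 29 - 29 = 25 - 58 ≡ 29; y = λ·(29 - 29) - 24 ≡ 7. → (29, 7)
add Q: (29, 7) + (29, 24): same x and y₁ ≡ -y₂, so the sum is 𝒪.
double: 𝒪 + 𝒪 = 𝒪 (identity).
add Q: 𝒪 + (29, 24) = (29, 24) (identity).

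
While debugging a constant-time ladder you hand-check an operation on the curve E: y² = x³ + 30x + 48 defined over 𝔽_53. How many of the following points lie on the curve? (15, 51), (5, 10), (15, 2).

2

(15, 51): 51² ≡ 4, rhs ≡ 4 → on.
(5, 10): 10² ≡ 47, rhs ≡ 5 → off.
(15, 2): 2² ≡ 4, rhs ≡ 4 → on.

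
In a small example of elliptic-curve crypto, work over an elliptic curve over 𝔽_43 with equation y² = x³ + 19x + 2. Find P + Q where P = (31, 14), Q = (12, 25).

(40, 41)

(31, 14) + (12, 25). λ = (25 - 14)/(12 - 31) ≡ 11/24 mod 43. 24⁻¹ ≡ 9 (mod 43) since 24·9 = 216 ≡ 1, so λ ≡ 13.
  x = λ² - 31 - 12 = 169 - 43 ≡ 40; y = λ·(31 - 40) - 14 ≡ 41. → (40, 41)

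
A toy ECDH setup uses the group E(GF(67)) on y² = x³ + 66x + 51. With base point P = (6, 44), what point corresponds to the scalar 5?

Double-and-add on 5 = (101)₂. Start with P = (6, 44) for the leading 1-bit.
double: tangent at (6, 44): λ = (3·6² + 66)/(2·44) ≡ 40/21. 21⁻¹ ≡ 16 (mod 67) since 21·16 = 336 ≡ 1, so λ ≡ 40·16 ≡ 37.
  x = λ² - 6 - 6 = 1369 - 12 ≡ 17; y = λ·(6 - 17) - 44 ≡ 18. → (17, 18)
double: tangent at (17, 18): λ = (3·17² + 66)/(2·18) ≡ 62/36. 36⁻¹ ≡ 54 (mod 67), so λ ≡ 62·54 ≡ 65.
  x = λ² - 17 - 17 = 4225 - 34 ≡ 37; y = λ·(17 - 37) - 18 ≡ 22. → (37, 22)
add P: (37, 22) + (6, 44). λ = (44 - 22)/(6 - 37) ≡ 22/36 mod 67. 36⁻¹ ≡ 54 (mod 67) since 36·54 = 1944 ≡ 1, so λ ≡ 49.
  x = λ² - 37 - 6 = 2401 - 43 ≡ 13; y = λ·(37 - 13) - 22 ≡ 15. → (13, 15)

(13, 15)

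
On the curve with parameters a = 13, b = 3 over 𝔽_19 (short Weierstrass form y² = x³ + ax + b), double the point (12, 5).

(4, 9)

tangent at (12, 5): λ = (3·12² + 13)/(2·5) ≡ 8/10. 10⁻¹ ≡ 2 (mod 19), so λ ≡ 8·2 ≡ 16.
  x = λ² - 12 - 12 = 256 - 24 ≡ 4; y = λ·(12 - 4) - 5 ≡ 9. → (4, 9)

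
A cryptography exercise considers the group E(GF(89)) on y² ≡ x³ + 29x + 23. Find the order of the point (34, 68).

8

2P: tangent at (34, 68): λ = (3·34² + 29)/(2·68) ≡ 26/47. 47⁻¹ ≡ 36 (mod 89) since 47·36 = 1692 ≡ 1, so λ ≡ 26·36 ≡ 46.
  x = λ² - 34 - 34 = 2116 - 68 ≡ 1; y = λ·(34 - 1) - 68 ≡ 26. → (1, 26)
3P: (1, 26) + (34, 68). λ = (68 - 26)/(34 - 1) ≡ 42/33 mod 89. 33⁻¹ ≡ 27 (mod 89) since 33·27 = 891 ≡ 1, so λ ≡ 66.
  x = λ² - 1 - 34 = 4356 - 35 ≡ 49; y = λ·(1 - 49) - 26 ≡ 10. → (49, 10)
4P: (49, 10) + (34, 68). λ = (68 - 10)/(34 - 49) ≡ 58/74 mod 89. 74⁻¹ ≡ 83 (mod 89) since 74·83 = 6142 ≡ 1, so λ ≡ 8.
  x = λ² - 49 - 34 = 64 - 83 ≡ 70; y = λ·(49 - 70) - 10 ≡ 0. → (70, 0)
5P: (70, 0) + (34, 68). λ = (68 - 0)/(34 - 70) ≡ 68/53 mod 89. 53⁻¹ ≡ 42 (mod 89), so λ ≡ 8.
  x = λ² - 70 - 34 = 64 - 104 ≡ 49; y = λ·(70 - 49) - 0 ≡ 79. → (49, 79)
6P: (49, 79) + (34, 68). λ = (68 - 79)/(34 - 49) ≡ 78/74 mod 89. 74⁻¹ ≡ 83 (mod 89), so λ ≡ 66.
  x = λ² - 49 - 34 = 4356 - 83 ≡ 1; y = λ·(49 - 1) - 79 ≡ 63. → (1, 63)
7P: (1, 63) + (34, 68). λ = (68 - 63)/(34 - 1) ≡ 5/33 mod 89. 33⁻¹ ≡ 27 (mod 89) since 33·27 = 891 ≡ 1, so λ ≡ 46.
  x = λ² - 1 - 34 = 2116 - 35 ≡ 34; y = λ·(1 - 34) - 63 ≡ 21. → (34, 21)
8P: (34, 21) + (34, 68): same x and y₁ ≡ -y₂, so the sum is O.
8P = O, so the order is 8.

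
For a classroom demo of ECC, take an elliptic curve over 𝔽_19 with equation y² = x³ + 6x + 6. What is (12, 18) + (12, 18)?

(0, 14)

tangent at (12, 18): λ = (3·12² + 6)/(2·18) ≡ 1/17. 17⁻¹ ≡ 9 (mod 19), so λ ≡ 1·9 ≡ 9.
  x = λ² - 12 - 12 = 81 - 24 ≡ 0; y = λ·(12 - 0) - 18 ≡ 14. → (0, 14)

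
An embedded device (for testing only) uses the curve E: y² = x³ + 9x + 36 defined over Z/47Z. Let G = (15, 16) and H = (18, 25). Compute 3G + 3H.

(23, 40)

First 3G:
Repeated addition: build up to 3G.
2G: tangent at (15, 16): λ = (3·15² + 9)/(2·16) ≡ 26/32. 32⁻¹ ≡ 25 (mod 47), so λ ≡ 26·25 ≡ 39.
  x = λ² - 15 - 15 = 1521 - 30 ≡ 34; y = λ·(15 - 34) - 16 ≡ 42. → (34, 42)
3G: (34, 42) + (15, 16). λ = (16 - 42)/(15 - 34) ≡ 21/28 mod 47. 28⁻¹ ≡ 42 (mod 47), so λ ≡ 36.
  x = λ² - 34 - 15 = 1296 - 49 ≡ 25; y = λ·(34 - 25) - 42 ≡ 0. → (25, 0)
3G = (25, 0).
Next 3H:
Repeated addition: build up to 3H.
2H: tangent at (18, 25): λ = (3·18² + 9)/(2·25) ≡ 41/3. 3⁻¹ ≡ 16 (mod 47) since 3·16 = 48 ≡ 1, so λ ≡ 41·16 ≡ 45.
  x = λ² - 18 - 18 = 2025 - 36 ≡ 15; y = λ·(18 - 15) - 25 ≡ 16. → (15, 16)
3H: (15, 16) + (18, 25). λ = (25 - 16)/(18 - 15) ≡ 9/3 mod 47. 3⁻¹ ≡ 16 (mod 47), so λ ≡ 3.
  x = λ² - 15 - 18 = 9 - 33 ≡ 23; y = λ·(15 - 23) - 16 ≡ 7. → (23, 7)
3H = (23, 7).
Finally 3G + 3H:
(25, 0) + (23, 7). λ = (7 - 0)/(23 - 25) ≡ 7/45 mod 47. 45⁻¹ ≡ 23 (mod 47), so λ ≡ 20.
  x = λ² - 25 - 23 = 400 - 48 ≡ 23; y = λ·(25 - 23) - 0 ≡ 40. → (23, 40)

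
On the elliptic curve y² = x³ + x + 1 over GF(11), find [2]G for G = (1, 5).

tangent at (1, 5): λ = (3·1² + 1)/(2·5) ≡ 4/10. 10⁻¹ ≡ 10 (mod 11), so λ ≡ 4·10 ≡ 7.
  x = λ² - 1 - 1 = 49 - 2 ≡ 3; y = λ·(1 - 3) - 5 ≡ 3. → (3, 3)

(3, 3)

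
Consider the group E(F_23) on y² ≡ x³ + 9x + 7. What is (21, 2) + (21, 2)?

tangent at (21, 2): λ = (3·21² + 9)/(2·2) ≡ 21/4. 4⁻¹ ≡ 6 (mod 23) since 4·6 = 24 ≡ 1, so λ ≡ 21·6 ≡ 11.
  x = λ² - 21 - 21 = 121 - 42 ≡ 10; y = λ·(21 - 10) - 2 ≡ 4. → (10, 4)

(10, 4)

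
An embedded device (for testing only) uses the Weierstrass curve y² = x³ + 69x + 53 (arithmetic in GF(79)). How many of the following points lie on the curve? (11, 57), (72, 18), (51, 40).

1

(11, 57): 57² ≡ 10, rhs ≡ 10 → on.
(72, 18): 18² ≡ 8, rhs ≡ 17 → off.
(51, 40): 40² ≡ 20, rhs ≡ 27 → off.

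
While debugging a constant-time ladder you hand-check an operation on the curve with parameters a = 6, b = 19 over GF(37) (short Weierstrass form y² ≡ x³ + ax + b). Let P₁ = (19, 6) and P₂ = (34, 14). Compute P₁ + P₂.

(30, 35)

(19, 6) + (34, 14). λ = (14 - 6)/(34 - 19) ≡ 8/15 mod 37. 15⁻¹ ≡ 5 (mod 37) since 15·5 = 75 ≡ 1, so λ ≡ 3.
  x = λ² - 19 - 34 = 9 - 53 ≡ 30; y = λ·(19 - 30) - 6 ≡ 35. → (30, 35)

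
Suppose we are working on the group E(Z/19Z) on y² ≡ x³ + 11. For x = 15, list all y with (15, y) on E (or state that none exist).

2, 17

x³ + 0x + 11 = 3386 ≡ 4 (mod 19).
Square roots of 4 mod 19: 2 and 17 (since 2² = 4 ≡ 4).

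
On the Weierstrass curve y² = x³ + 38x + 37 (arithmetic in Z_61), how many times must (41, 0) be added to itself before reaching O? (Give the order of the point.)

2P: (41, 0) + (41, 0): same x and y₁ ≡ -y₂, so the sum is O.
2P = O, so the order is 2.

2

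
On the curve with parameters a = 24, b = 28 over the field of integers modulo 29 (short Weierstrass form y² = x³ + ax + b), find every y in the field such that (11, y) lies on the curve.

12, 17

x³ + 24x + 28 = 1623 ≡ 28 (mod 29).
Square roots of 28 mod 29: 12 and 17 (since 12² = 144 ≡ 28).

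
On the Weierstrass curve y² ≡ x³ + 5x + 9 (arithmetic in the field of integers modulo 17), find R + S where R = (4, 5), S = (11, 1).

(11, 16)

(4, 5) + (11, 1). λ = (1 - 5)/(11 - 4) ≡ 13/7 mod 17. 7⁻¹ ≡ 5 (mod 17) since 7·5 = 35 ≡ 1, so λ ≡ 14.
  x = λ² - 4 - 11 = 196 - 15 ≡ 11; y = λ·(4 - 11) - 5 ≡ 16. → (11, 16)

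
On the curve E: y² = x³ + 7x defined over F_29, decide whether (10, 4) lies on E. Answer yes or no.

no

y² = 4² ≡ 16; x³ + 7x + 0 = 1070 ≡ 26 (mod 29). 16 ≠ 26.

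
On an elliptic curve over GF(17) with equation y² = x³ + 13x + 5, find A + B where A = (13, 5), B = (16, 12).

(13, 5) + (16, 12). λ = (12 - 5)/(16 - 13) ≡ 7/3 mod 17. 3⁻¹ ≡ 6 (mod 17) since 3·6 = 18 ≡ 1, so λ ≡ 8.
  x = λ² - 13 - 16 = 64 - 29 ≡ 1; y = λ·(13 - 1) - 5 ≡ 6. → (1, 6)

(1, 6)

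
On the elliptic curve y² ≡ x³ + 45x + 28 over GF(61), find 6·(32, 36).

Write Q = (32, 36).
Repeated addition: build up to 6Q.
2Q: tangent at (32, 36): λ = (3·32² + 45)/(2·36) ≡ 6/11. 11⁻¹ ≡ 50 (mod 61), so λ ≡ 6·50 ≡ 56.
  x = λ² - 32 - 32 = 3136 - 64 ≡ 22; y = λ·(32 - 22) - 36 ≡ 36. → (22, 36)
3Q: (22, 36) + (32, 36). λ = (36 - 36)/(32 - 22) ≡ 0/10 mod 61. 10⁻¹ ≡ 55 (mod 61), so λ ≡ 0.
  x = λ² - 22 - 32 = 0 - 54 ≡ 7; y = λ·(22 - 7) - 36 ≡ 25. → (7, 25)
4Q: (7, 25) + (32, 36). λ = (36 - 25)/(32 - 7) ≡ 11/25 mod 61. 25⁻¹ ≡ 22 (mod 61) since 25·22 = 550 ≡ 1, so λ ≡ 59.
  x = λ² - 7 - 32 = 3481 - 39 ≡ 26; y = λ·(7 - 26) - 25 ≡ 13. → (26, 13)
5Q: (26, 13) + (32, 36). λ = (36 - 13)/(32 - 26) ≡ 23/6 mod 61. 6⁻¹ ≡ 51 (mod 61), so λ ≡ 14.
  x = λ² - 26 - 32 = 196 - 58 ≡ 16; y = λ·(26 - 16) - 13 ≡ 5. → (16, 5)
6Q: (16, 5) + (32, 36). λ = (36 - 5)/(32 - 16) ≡ 31/16 mod 61. 16⁻¹ ≡ 42 (mod 61), so λ ≡ 21.
  x = λ² - 16 - 32 = 441 - 48 ≡ 27; y = λ·(16 - 27) - 5 ≡ 8. → (27, 8)

(27, 8)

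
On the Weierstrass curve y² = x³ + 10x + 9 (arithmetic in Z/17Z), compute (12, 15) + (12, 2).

O

The two points share x = 12 and their y-coordinates satisfy 15 + 2 ≡ 0 (mod 17), so they are inverses. Their sum is ∞.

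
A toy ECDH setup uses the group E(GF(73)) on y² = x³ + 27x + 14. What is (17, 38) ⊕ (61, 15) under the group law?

(7, 53)

(17, 38) + (61, 15). λ = (15 - 38)/(61 - 17) ≡ 50/44 mod 73. 44⁻¹ ≡ 5 (mod 73), so λ ≡ 31.
  x = λ² - 17 - 61 = 961 - 78 ≡ 7; y = λ·(17 - 7) - 38 ≡ 53. → (7, 53)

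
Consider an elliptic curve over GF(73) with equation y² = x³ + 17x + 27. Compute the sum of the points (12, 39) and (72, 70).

(53, 70)

(12, 39) + (72, 70). λ = (70 - 39)/(72 - 12) ≡ 31/60 mod 73. 60⁻¹ ≡ 28 (mod 73) since 60·28 = 1680 ≡ 1, so λ ≡ 65.
  x = λ² - 12 - 72 = 4225 - 84 ≡ 53; y = λ·(12 - 53) - 39 ≡ 70. → (53, 70)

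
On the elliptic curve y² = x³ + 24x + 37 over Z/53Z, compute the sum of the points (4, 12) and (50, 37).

(4, 12) + (50, 37). λ = (37 - 12)/(50 - 4) ≡ 25/46 mod 53. 46⁻¹ ≡ 15 (mod 53), so λ ≡ 4.
  x = λ² - 4 - 50 = 16 - 54 ≡ 15; y = λ·(4 - 15) - 12 ≡ 50. → (15, 50)

(15, 50)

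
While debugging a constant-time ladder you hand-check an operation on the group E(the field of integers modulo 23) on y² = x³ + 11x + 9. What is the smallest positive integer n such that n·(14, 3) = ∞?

2P: tangent at (14, 3): λ = (3·14² + 11)/(2·3) ≡ 1/6. 6⁻¹ ≡ 4 (mod 23), so λ ≡ 1·4 ≡ 4.
  x = λ² - 14 - 14 = 16 - 28 ≡ 11; y = λ·(14 - 11) - 3 ≡ 9. → (11, 9)
3P: (11, 9) + (14, 3). λ = (3 - 9)/(14 - 11) ≡ 17/3 mod 23. 3⁻¹ ≡ 8 (mod 23) since 3·8 = 24 ≡ 1, so λ ≡ 21.
  x = λ² - 11 - 14 = 441 - 25 ≡ 2; y = λ·(11 - 2) - 9 ≡ 19. → (2, 19)
4P: (2, 19) + (14, 3). λ = (3 - 19)/(14 - 2) ≡ 7/12 mod 23. 12⁻¹ ≡ 2 (mod 23), so λ ≡ 14.
  x = λ² - 2 - 14 = 196 - 16 ≡ 19; y = λ·(2 - 19) - 19 ≡ 19. → (19, 19)
5P: (19, 19) + (14, 3). λ = (3 - 19)/(14 - 19) ≡ 7/18 mod 23. 18⁻¹ ≡ 9 (mod 23), so λ ≡ 17.
  x = λ² - 19 - 14 = 289 - 33 ≡ 3; y = λ·(19 - 3) - 19 ≡ 0. → (3, 0)
6P: (3, 0) + (14, 3). λ = (3 - 0)/(14 - 3) ≡ 3/11 mod 23. 11⁻¹ ≡ 21 (mod 23), so λ ≡ 17.
  x = λ² - 3 - 14 = 289 - 17 ≡ 19; y = λ·(3 - 19) - 0 ≡ 4. → (19, 4)
7P: (19, 4) + (14, 3). λ = (3 - 4)/(14 - 19) ≡ 22/18 mod 23. 18⁻¹ ≡ 9 (mod 23) since 18·9 = 162 ≡ 1, so λ ≡ 14.
  x = λ² - 19 - 14 = 196 - 33 ≡ 2; y = λ·(19 - 2) - 4 ≡ 4. → (2, 4)
8P: (2, 4) + (14, 3). λ = (3 - 4)/(14 - 2) ≡ 22/12 mod 23. 12⁻¹ ≡ 2 (mod 23) since 12·2 = 24 ≡ 1, so λ ≡ 21.
  x = λ² - 2 - 14 = 441 - 16 ≡ 11; y = λ·(2 - 11) - 4 ≡ 14. → (11, 14)
9P: (11, 14) + (14, 3). λ = (3 - 14)/(14 - 11) ≡ 12/3 mod 23. 3⁻¹ ≡ 8 (mod 23), so λ ≡ 4.
  x = λ² - 11 - 14 = 16 - 25 ≡ 14; y = λ·(11 - 14) - 14 ≡ 20. → (14, 20)
10P: (14, 20) + (14, 3): same x and y₁ ≡ -y₂, so the sum is ∞.
10P = ∞, so the order is 10.

10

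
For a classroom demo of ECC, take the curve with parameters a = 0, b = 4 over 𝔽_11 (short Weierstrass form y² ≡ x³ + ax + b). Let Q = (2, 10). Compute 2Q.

tangent at (2, 10): λ = (3·2² + 0)/(2·10) ≡ 1/9. 9⁻¹ ≡ 5 (mod 11), so λ ≡ 1·5 ≡ 5.
  x = λ² - 2 - 2 = 25 - 4 ≡ 10; y = λ·(2 - 10) - 10 ≡ 5. → (10, 5)

(10, 5)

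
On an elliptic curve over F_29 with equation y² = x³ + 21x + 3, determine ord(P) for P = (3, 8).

3

2P: tangent at (3, 8): λ = (3·3² + 21)/(2·8) ≡ 19/16. 16⁻¹ ≡ 20 (mod 29) since 16·20 = 320 ≡ 1, so λ ≡ 19·20 ≡ 3.
  x = λ² - 3 - 3 = 9 - 6 ≡ 3; y = λ·(3 - 3) - 8 ≡ 21. → (3, 21)
3P: (3, 21) + (3, 8): same x and y₁ ≡ -y₂, so the sum is O.
3P = O, so the order is 3.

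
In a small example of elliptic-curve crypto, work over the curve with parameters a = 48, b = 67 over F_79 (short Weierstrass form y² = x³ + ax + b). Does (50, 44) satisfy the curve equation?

yes

y² = 44² ≡ 40; x³ + 48x + 67 = 127467 ≡ 40 (mod 79). 40 = 40.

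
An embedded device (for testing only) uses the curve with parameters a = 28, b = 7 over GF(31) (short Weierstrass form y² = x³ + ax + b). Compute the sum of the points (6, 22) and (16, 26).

(29, 6)

(6, 22) + (16, 26). λ = (26 - 22)/(16 - 6) ≡ 4/10 mod 31. 10⁻¹ ≡ 28 (mod 31), so λ ≡ 19.
  x = λ² - 6 - 16 = 361 - 22 ≡ 29; y = λ·(6 - 29) - 22 ≡ 6. → (29, 6)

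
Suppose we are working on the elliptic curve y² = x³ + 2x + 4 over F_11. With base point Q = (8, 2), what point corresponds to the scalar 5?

Repeated addition: build up to 5Q.
2Q: tangent at (8, 2): λ = (3·8² + 2)/(2·2) ≡ 7/4. 4⁻¹ ≡ 3 (mod 11), so λ ≡ 7·3 ≡ 10.
  x = λ² - 8 - 8 = 100 - 16 ≡ 7; y = λ·(8 - 7) - 2 ≡ 8. → (7, 8)
3Q: (7, 8) + (8, 2). λ = (2 - 8)/(8 - 7) ≡ 5/1 mod 11. 1⁻¹ ≡ 1 (mod 11), so λ ≡ 5.
  x = λ² - 7 - 8 = 25 - 15 ≡ 10; y = λ·(7 - 10) - 8 ≡ 10. → (10, 10)
4Q: (10, 10) + (8, 2). λ = (2 - 10)/(8 - 10) ≡ 3/9 mod 11. 9⁻¹ ≡ 5 (mod 11), so λ ≡ 4.
  x = λ² - 10 - 8 = 16 - 18 ≡ 9; y = λ·(10 - 9) - 10 ≡ 5. → (9, 5)
5Q: (9, 5) + (8, 2). λ = (2 - 5)/(8 - 9) ≡ 8/10 mod 11. 10⁻¹ ≡ 10 (mod 11), so λ ≡ 3.
  x = λ² - 9 - 8 = 9 - 17 ≡ 3; y = λ·(9 - 3) - 5 ≡ 2. → (3, 2)

(3, 2)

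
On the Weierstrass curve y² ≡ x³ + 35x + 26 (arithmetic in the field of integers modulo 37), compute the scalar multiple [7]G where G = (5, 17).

Repeated addition: build up to 7G.
2G: tangent at (5, 17): λ = (3·5² + 35)/(2·17) ≡ 36/34. 34⁻¹ ≡ 12 (mod 37), so λ ≡ 36·12 ≡ 25.
  x = λ² - 5 - 5 = 625 - 10 ≡ 23; y = λ·(5 - 23) - 17 ≡ 14. → (23, 14)
3G: (23, 14) + (5, 17). λ = (17 - 14)/(5 - 23) ≡ 3/19 mod 37. 19⁻¹ ≡ 2 (mod 37), so λ ≡ 6.
  x = λ² - 23 - 5 = 36 - 28 ≡ 8; y = λ·(23 - 8) - 14 ≡ 2. → (8, 2)
4G: (8, 2) + (5, 17). λ = (17 - 2)/(5 - 8) ≡ 15/34 mod 37. 34⁻¹ ≡ 12 (mod 37), so λ ≡ 32.
  x = λ² - 8 - 5 = 1024 - 13 ≡ 12; y = λ·(8 - 12) - 2 ≡ 18. → (12, 18)
5G: (12, 18) + (5, 17). λ = (17 - 18)/(5 - 12) ≡ 36/30 mod 37. 30⁻¹ ≡ 21 (mod 37) since 30·21 = 630 ≡ 1, so λ ≡ 16.
  x = λ² - 12 - 5 = 256 - 17 ≡ 17; y = λ·(12 - 17) - 18 ≡ 13. → (17, 13)
6G: (17, 13) + (5, 17). λ = (17 - 13)/(5 - 17) ≡ 4/25 mod 37. 25⁻¹ ≡ 3 (mod 37), so λ ≡ 12.
  x = λ² - 17 - 5 = 144 - 22 ≡ 11; y = λ·(17 - 11) - 13 ≡ 22. → (11, 22)
7G: (11, 22) + (5, 17). λ = (17 - 22)/(5 - 11) ≡ 32/31 mod 37. 31⁻¹ ≡ 6 (mod 37), so λ ≡ 7.
  x = λ² - 11 - 5 = 49 - 16 ≡ 33; y = λ·(11 - 33) - 22 ≡ 9. → (33, 9)

(33, 9)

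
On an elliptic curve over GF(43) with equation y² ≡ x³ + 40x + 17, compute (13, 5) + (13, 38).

O

The two points share x = 13 and their y-coordinates satisfy 5 + 38 ≡ 0 (mod 43), so they are inverses. Their sum is the point at infinity.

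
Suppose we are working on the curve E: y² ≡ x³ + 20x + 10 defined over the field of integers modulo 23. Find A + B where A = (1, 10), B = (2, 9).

(21, 10)

(1, 10) + (2, 9). λ = (9 - 10)/(2 - 1) ≡ 22/1 mod 23. 1⁻¹ ≡ 1 (mod 23) since 1·1 = 1 ≡ 1, so λ ≡ 22.
  x = λ² - 1 - 2 = 484 - 3 ≡ 21; y = λ·(1 - 21) - 10 ≡ 10. → (21, 10)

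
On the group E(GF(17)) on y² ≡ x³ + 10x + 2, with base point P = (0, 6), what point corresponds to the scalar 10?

Double-and-add on 10 = (1010)₂. Start with P = (0, 6) for the leading 1-bit.
double: tangent at (0, 6): λ = (3·0² + 10)/(2·6) ≡ 10/12. 12⁻¹ ≡ 10 (mod 17), so λ ≡ 10·10 ≡ 15.
  x = λ² - 0 - 0 = 225 - 0 ≡ 4; y = λ·(0 - 4) - 6 ≡ 2. → (4, 2)
double: tangent at (4, 2): λ = (3·4² + 10)/(2·2) ≡ 7/4. 4⁻¹ ≡ 13 (mod 17) since 4·13 = 52 ≡ 1, so λ ≡ 7·13 ≡ 6.
  x = λ² - 4 - 4 = 36 - 8 ≡ 11; y = λ·(4 - 11) - 2 ≡ 7. → (11, 7)
add P: (11, 7) + (0, 6). λ = (6 - 7)/(0 - 11) ≡ 16/6 mod 17. 6⁻¹ ≡ 3 (mod 17), so λ ≡ 14.
  x = λ² - 11 - 0 = 196 - 11 ≡ 15; y = λ·(11 - 15) - 7 ≡ 5. → (15, 5)
double: tangent at (15, 5): λ = (3·15² + 10)/(2·5) ≡ 5/10. 10⁻¹ ≡ 12 (mod 17) since 10·12 = 120 ≡ 1, so λ ≡ 5·12 ≡ 9.
  x = λ² - 15 - 15 = 81 - 30 ≡ 0; y = λ·(15 - 0) - 5 ≡ 11. → (0, 11)

(0, 11)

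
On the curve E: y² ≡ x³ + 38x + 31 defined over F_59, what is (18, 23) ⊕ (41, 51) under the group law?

(21, 58)

(18, 23) + (41, 51). λ = (51 - 23)/(41 - 18) ≡ 28/23 mod 59. 23⁻¹ ≡ 18 (mod 59), so λ ≡ 32.
  x = λ² - 18 - 41 = 1024 - 59 ≡ 21; y = λ·(18 - 21) - 23 ≡ 58. → (21, 58)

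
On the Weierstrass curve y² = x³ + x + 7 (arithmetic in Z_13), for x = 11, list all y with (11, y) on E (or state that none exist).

x³ + 1x + 7 = 1349 ≡ 10 (mod 13).
Square roots of 10 mod 13: 6 and 7 (since 6² = 36 ≡ 10).

6, 7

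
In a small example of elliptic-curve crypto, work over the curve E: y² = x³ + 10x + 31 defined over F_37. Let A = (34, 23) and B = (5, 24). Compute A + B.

(34, 23) + (5, 24). λ = (24 - 23)/(5 - 34) ≡ 1/8 mod 37. 8⁻¹ ≡ 14 (mod 37) since 8·14 = 112 ≡ 1, so λ ≡ 14.
  x = λ² - 34 - 5 = 196 - 39 ≡ 9; y = λ·(34 - 9) - 23 ≡ 31. → (9, 31)

(9, 31)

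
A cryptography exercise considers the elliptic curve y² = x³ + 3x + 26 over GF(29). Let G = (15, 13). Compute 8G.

(9, 17)

Repeated addition: build up to 8G.
2G: tangent at (15, 13): λ = (3·15² + 3)/(2·13) ≡ 11/26. 26⁻¹ ≡ 19 (mod 29), so λ ≡ 11·19 ≡ 6.
  x = λ² - 15 - 15 = 36 - 30 ≡ 6; y = λ·(15 - 6) - 13 ≡ 12. → (6, 12)
3G: (6, 12) + (15, 13). λ = (13 - 12)/(15 - 6) ≡ 1/9 mod 29. 9⁻¹ ≡ 13 (mod 29) since 9·13 = 117 ≡ 1, so λ ≡ 13.
  x = λ² - 6 - 15 = 169 - 21 ≡ 3; y = λ·(6 - 3) - 12 ≡ 27. → (3, 27)
4G: (3, 27) + (15, 13). λ = (13 - 27)/(15 - 3) ≡ 15/12 mod 29. 12⁻¹ ≡ 17 (mod 29), so λ ≡ 23.
  x = λ² - 3 - 15 = 529 - 18 ≡ 18; y = λ·(3 - 18) - 27 ≡ 5. → (18, 5)
5G: (18, 5) + (15, 13). λ = (13 - 5)/(15 - 18) ≡ 8/26 mod 29. 26⁻¹ ≡ 19 (mod 29), so λ ≡ 7.
  x = λ² - 18 - 15 = 49 - 33 ≡ 16; y = λ·(18 - 16) - 5 ≡ 9. → (16, 9)
6G: (16, 9) + (15, 13). λ = (13 - 9)/(15 - 16) ≡ 4/28 mod 29. 28⁻¹ ≡ 28 (mod 29) since 28·28 = 784 ≡ 1, so λ ≡ 25.
  x = λ² - 16 - 15 = 625 - 31 ≡ 14; y = λ·(16 - 14) - 9 ≡ 12. → (14, 12)
7G: (14, 12) + (15, 13). λ = (13 - 12)/(15 - 14) ≡ 1/1 mod 29. 1⁻¹ ≡ 1 (mod 29) since 1·1 = 1 ≡ 1, so λ ≡ 1.
  x = λ² - 14 - 15 = 1 - 29 ≡ 1; y = λ·(14 - 1) - 12 ≡ 1. → (1, 1)
8G: (1, 1) + (15, 13). λ = (13 - 1)/(15 - 1) ≡ 12/14 mod 29. 14⁻¹ ≡ 27 (mod 29), so λ ≡ 5.
  x = λ² - 1 - 15 = 25 - 16 ≡ 9; y = λ·(1 - 9) - 1 ≡ 17. → (9, 17)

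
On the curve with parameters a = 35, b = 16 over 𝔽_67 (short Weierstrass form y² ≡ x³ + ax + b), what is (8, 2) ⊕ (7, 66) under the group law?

(8, 2) + (7, 66). λ = (66 - 2)/(7 - 8) ≡ 64/66 mod 67. 66⁻¹ ≡ 66 (mod 67), so λ ≡ 3.
  x = λ² - 8 - 7 = 9 - 15 ≡ 61; y = λ·(8 - 61) - 2 ≡ 40. → (61, 40)

(61, 40)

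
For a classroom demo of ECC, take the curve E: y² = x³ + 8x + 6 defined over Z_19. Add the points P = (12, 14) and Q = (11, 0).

(12, 14) + (11, 0). λ = (0 - 14)/(11 - 12) ≡ 5/18 mod 19. 18⁻¹ ≡ 18 (mod 19), so λ ≡ 14.
  x = λ² - 12 - 11 = 196 - 23 ≡ 2; y = λ·(12 - 2) - 14 ≡ 12. → (2, 12)

(2, 12)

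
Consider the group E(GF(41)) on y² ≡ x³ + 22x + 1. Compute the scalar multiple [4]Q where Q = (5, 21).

(20, 6)

Repeated addition: build up to 4Q.
2Q: tangent at (5, 21): λ = (3·5² + 22)/(2·21) ≡ 15/1. 1⁻¹ ≡ 1 (mod 41) since 1·1 = 1 ≡ 1, so λ ≡ 15·1 ≡ 15.
  x = λ² - 5 - 5 = 225 - 10 ≡ 10; y = λ·(5 - 10) - 21 ≡ 27. → (10, 27)
3Q: (10, 27) + (5, 21). λ = (21 - 27)/(5 - 10) ≡ 35/36 mod 41. 36⁻¹ ≡ 8 (mod 41), so λ ≡ 34.
  x = λ² - 10 - 5 = 1156 - 15 ≡ 34; y = λ·(10 - 34) - 27 ≡ 18. → (34, 18)
4Q: (34, 18) + (5, 21). λ = (21 - 18)/(5 - 34) ≡ 3/12 mod 41. 12⁻¹ ≡ 24 (mod 41), so λ ≡ 31.
  x = λ² - 34 - 5 = 961 - 39 ≡ 20; y = λ·(34 - 20) - 18 ≡ 6. → (20, 6)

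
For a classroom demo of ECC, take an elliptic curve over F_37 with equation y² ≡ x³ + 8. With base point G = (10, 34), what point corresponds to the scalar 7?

Double-and-add on 7 = (111)₂. Start with G = (10, 34) for the leading 1-bit.
double: tangent at (10, 34): λ = (3·10² + 0)/(2·34) ≡ 4/31. 31⁻¹ ≡ 6 (mod 37), so λ ≡ 4·6 ≡ 24.
  x = λ² - 10 - 10 = 576 - 20 ≡ 1; y = λ·(10 - 1) - 34 ≡ 34. → (1, 34)
add G: (1, 34) + (10, 34). λ = (34 - 34)/(10 - 1) ≡ 0/9 mod 37. 9⁻¹ ≡ 33 (mod 37) since 9·33 = 297 ≡ 1, so λ ≡ 0.
  x = λ² - 1 - 10 = 0 - 11 ≡ 26; y = λ·(1 - 26) - 34 ≡ 3. → (26, 3)
double: tangent at (26, 3): λ = (3·26² + 0)/(2·3) ≡ 30/6. 6⁻¹ ≡ 31 (mod 37), so λ ≡ 30·31 ≡ 5.
  x = λ² - 26 - 26 = 25 - 52 ≡ 10; y = λ·(26 - 10) - 3 ≡ 3. → (10, 3)
add G: (10, 3) + (10, 34): same x and y₁ ≡ -y₂, so the sum is 𝒪.

O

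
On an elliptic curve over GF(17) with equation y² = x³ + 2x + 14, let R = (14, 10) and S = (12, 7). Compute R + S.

(6, 2)

(14, 10) + (12, 7). λ = (7 - 10)/(12 - 14) ≡ 14/15 mod 17. 15⁻¹ ≡ 8 (mod 17) since 15·8 = 120 ≡ 1, so λ ≡ 10.
  x = λ² - 14 - 12 = 100 - 26 ≡ 6; y = λ·(14 - 6) - 10 ≡ 2. → (6, 2)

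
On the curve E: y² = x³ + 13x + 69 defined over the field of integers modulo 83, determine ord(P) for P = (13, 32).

8

2P: tangent at (13, 32): λ = (3·13² + 13)/(2·32) ≡ 22/64. 64⁻¹ ≡ 48 (mod 83) since 64·48 = 3072 ≡ 1, so λ ≡ 22·48 ≡ 60.
  x = λ² - 13 - 13 = 3600 - 26 ≡ 5; y = λ·(13 - 5) - 32 ≡ 33. → (5, 33)
3P: (5, 33) + (13, 32). λ = (32 - 33)/(13 - 5) ≡ 82/8 mod 83. 8⁻¹ ≡ 52 (mod 83), so λ ≡ 31.
  x = λ² - 5 - 13 = 961 - 18 ≡ 30; y = λ·(5 - 30) - 33 ≡ 22. → (30, 22)
4P: (30, 22) + (13, 32). λ = (32 - 22)/(13 - 30) ≡ 10/66 mod 83. 66⁻¹ ≡ 39 (mod 83) since 66·39 = 2574 ≡ 1, so λ ≡ 58.
  x = λ² - 30 - 13 = 3364 - 43 ≡ 1; y = λ·(30 - 1) - 22 ≡ 0. → (1, 0)
5P: (1, 0) + (13, 32). λ = (32 - 0)/(13 - 1) ≡ 32/12 mod 83. 12⁻¹ ≡ 7 (mod 83), so λ ≡ 58.
  x = λ² - 1 - 13 = 3364 - 14 ≡ 30; y = λ·(1 - 30) - 0 ≡ 61. → (30, 61)
6P: (30, 61) + (13, 32). λ = (32 - 61)/(13 - 30) ≡ 54/66 mod 83. 66⁻¹ ≡ 39 (mod 83), so λ ≡ 31.
  x = λ² - 30 - 13 = 961 - 43 ≡ 5; y = λ·(30 - 5) - 61 ≡ 50. → (5, 50)
7P: (5, 50) + (13, 32). λ = (32 - 50)/(13 - 5) ≡ 65/8 mod 83. 8⁻¹ ≡ 52 (mod 83) since 8·52 = 416 ≡ 1, so λ ≡ 60.
  x = λ² - 5 - 13 = 3600 - 18 ≡ 13; y = λ·(5 - 13) - 50 ≡ 51. → (13, 51)
8P: (13, 51) + (13, 32): same x and y₁ ≡ -y₂, so the sum is O.
8P = O, so the order is 8.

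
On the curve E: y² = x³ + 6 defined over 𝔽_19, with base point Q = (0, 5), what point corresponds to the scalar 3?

O

Repeated addition: build up to 3Q.
2Q: tangent at (0, 5): λ = (3·0² + 0)/(2·5) ≡ 0/10. 10⁻¹ ≡ 2 (mod 19) since 10·2 = 20 ≡ 1, so λ ≡ 0·2 ≡ 0.
  x = λ² - 0 - 0 = 0 - 0 ≡ 0; y = λ·(0 - 0) - 5 ≡ 14. → (0, 14)
3Q: (0, 14) + (0, 5): same x and y₁ ≡ -y₂, so the sum is O.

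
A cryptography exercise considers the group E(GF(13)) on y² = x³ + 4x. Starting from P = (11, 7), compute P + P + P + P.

Double-and-add on 4 = (100)₂. Start with P = (11, 7) for the leading 1-bit.
double: tangent at (11, 7): λ = (3·11² + 4)/(2·7) ≡ 3/1. 1⁻¹ ≡ 1 (mod 13) since 1·1 = 1 ≡ 1, so λ ≡ 3·1 ≡ 3.
  x = λ² - 11 - 11 = 9 - 22 ≡ 0; y = λ·(11 - 0) - 7 ≡ 0. → (0, 0)
double: (0, 0) + (0, 0): same x and y₁ ≡ -y₂, so the sum is O.

O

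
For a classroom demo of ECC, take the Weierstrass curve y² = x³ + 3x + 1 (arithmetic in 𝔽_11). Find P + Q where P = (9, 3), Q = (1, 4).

(9, 3) + (1, 4). λ = (4 - 3)/(1 - 9) ≡ 1/3 mod 11. 3⁻¹ ≡ 4 (mod 11) since 3·4 = 12 ≡ 1, so λ ≡ 4.
  x = λ² - 9 - 1 = 16 - 10 ≡ 6; y = λ·(9 - 6) - 3 ≡ 9. → (6, 9)

(6, 9)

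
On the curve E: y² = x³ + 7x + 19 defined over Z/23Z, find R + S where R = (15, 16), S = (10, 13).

(14, 3)

(15, 16) + (10, 13). λ = (13 - 16)/(10 - 15) ≡ 20/18 mod 23. 18⁻¹ ≡ 9 (mod 23), so λ ≡ 19.
  x = λ² - 15 - 10 = 361 - 25 ≡ 14; y = λ·(15 - 14) - 16 ≡ 3. → (14, 3)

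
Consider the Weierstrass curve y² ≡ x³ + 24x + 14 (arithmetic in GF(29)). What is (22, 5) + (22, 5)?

(8, 14)

tangent at (22, 5): λ = (3·22² + 24)/(2·5) ≡ 26/10. 10⁻¹ ≡ 3 (mod 29), so λ ≡ 26·3 ≡ 20.
  x = λ² - 22 - 22 = 400 - 44 ≡ 8; y = λ·(22 - 8) - 5 ≡ 14. → (8, 14)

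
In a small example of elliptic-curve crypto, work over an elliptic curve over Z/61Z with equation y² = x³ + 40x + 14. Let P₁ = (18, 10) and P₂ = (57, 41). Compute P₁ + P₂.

(18, 10) + (57, 41). λ = (41 - 10)/(57 - 18) ≡ 31/39 mod 61. 39⁻¹ ≡ 36 (mod 61), so λ ≡ 18.
  x = λ² - 18 - 57 = 324 - 75 ≡ 5; y = λ·(18 - 5) - 10 ≡ 41. → (5, 41)

(5, 41)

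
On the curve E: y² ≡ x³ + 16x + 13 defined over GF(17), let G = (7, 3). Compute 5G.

(0, 8)

Repeated addition: build up to 5G.
2G: tangent at (7, 3): λ = (3·7² + 16)/(2·3) ≡ 10/6. 6⁻¹ ≡ 3 (mod 17), so λ ≡ 10·3 ≡ 13.
  x = λ² - 7 - 7 = 169 - 14 ≡ 2; y = λ·(7 - 2) - 3 ≡ 11. → (2, 11)
3G: (2, 11) + (7, 3). λ = (3 - 11)/(7 - 2) ≡ 9/5 mod 17. 5⁻¹ ≡ 7 (mod 17) since 5·7 = 35 ≡ 1, so λ ≡ 12.
  x = λ² - 2 - 7 = 144 - 9 ≡ 16; y = λ·(2 - 16) - 11 ≡ 8. → (16, 8)
4G: (16, 8) + (7, 3). λ = (3 - 8)/(7 - 16) ≡ 12/8 mod 17. 8⁻¹ ≡ 15 (mod 17), so λ ≡ 10.
  x = λ² - 16 - 7 = 100 - 23 ≡ 9; y = λ·(16 - 9) - 8 ≡ 11. → (9, 11)
5G: (9, 11) + (7, 3). λ = (3 - 11)/(7 - 9) ≡ 9/15 mod 17. 15⁻¹ ≡ 8 (mod 17) since 15·8 = 120 ≡ 1, so λ ≡ 4.
  x = λ² - 9 - 7 = 16 - 16 ≡ 0; y = λ·(9 - 0) - 11 ≡ 8. → (0, 8)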